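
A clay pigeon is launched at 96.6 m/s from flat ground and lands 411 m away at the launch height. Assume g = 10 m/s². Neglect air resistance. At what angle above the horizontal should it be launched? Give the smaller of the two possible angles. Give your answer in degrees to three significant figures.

Level-ground range R = v₀² sin(2θ)/g ⇒ sin(2θ) = gR/v₀² = 10.0 × 411 / 96.6² = 0.4404.
2θ = 26.13° or 180° − 26.13° = 153.9°, so θ = 13.07° or 76.93°.
The smaller angle is 13.07°.

13.1°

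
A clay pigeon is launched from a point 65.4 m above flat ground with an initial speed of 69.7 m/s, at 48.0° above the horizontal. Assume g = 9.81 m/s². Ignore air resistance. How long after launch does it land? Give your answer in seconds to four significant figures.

11.70 s

Horizontal component vₓ = 69.70 cos 48.0° = 46.64 m/s; vertical v_y0 = 69.70 sin 48.0° = 51.80 m/s.
The projectile lands when y = 65.4 + (51.80) t − ½·9.81·t² = 0. Positive root: t = (51.80 + √(51.80² + 2·9.81·65.4)) / 9.81 = (51.80 + 62.98) / 9.81 = 11.70 s.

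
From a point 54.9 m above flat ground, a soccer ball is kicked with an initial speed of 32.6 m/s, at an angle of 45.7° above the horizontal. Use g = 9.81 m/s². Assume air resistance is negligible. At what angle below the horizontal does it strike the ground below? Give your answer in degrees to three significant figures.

Horizontal component vₓ = 32.60 cos 45.7° = 22.77 m/s; vertical v_y0 = 32.60 sin 45.7° = 23.33 m/s.
With up positive and y = 0 at the ground: y(t) = 54.9 + (23.33) t − 4.905 t². Setting y = 0 and taking the positive root: t = [23.33 + √(23.33² + 2·9.81·54.9)] / 9.81 = (23.33 + 40.27) / 9.81 = 6.483 s.
At impact: v_y = v_y0 − g t = −40.27 m/s; vₓ = 22.77 m/s.
Angle below horizontal: arctan(|v_y|/vₓ) = arctan(40.27/22.77) = 60.52°.

60.5°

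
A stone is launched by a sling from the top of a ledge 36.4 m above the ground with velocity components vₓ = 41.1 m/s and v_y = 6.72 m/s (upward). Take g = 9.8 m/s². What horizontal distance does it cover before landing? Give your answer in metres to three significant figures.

144 m

The projectile lands when y = 36.4 + (6.720) t − ½·9.80·t² = 0. Positive root: t = (6.720 + √(6.720² + 2·9.80·36.4)) / 9.80 = (6.720 + 27.54) / 9.80 = 3.496 s.
Horizontal distance: R = vₓ t = 41.10 × 3.496 = 143.7 m.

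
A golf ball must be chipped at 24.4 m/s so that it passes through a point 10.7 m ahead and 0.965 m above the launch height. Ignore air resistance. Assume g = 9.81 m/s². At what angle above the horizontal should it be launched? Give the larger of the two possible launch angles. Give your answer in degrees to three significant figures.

Trajectory: y = x tanθ − g x² (1 + tan²θ)/(2v₀²). With x = 10.7, y = 0.965, v₀ = 24.4, g = 9.81:
0.9433 tan²θ − 10.7 tanθ + (1.908) = 0.
tanθ = [10.7 ± √(10.7² − 4 × 0.9433 × (1.908))] / (2 × 0.9433) = (10.7 ± 10.36) / 1.887, giving tanθ = 0.1812 or 11.16.
θ = 10.27° or 84.88°; the larger is 84.88°.

84.9°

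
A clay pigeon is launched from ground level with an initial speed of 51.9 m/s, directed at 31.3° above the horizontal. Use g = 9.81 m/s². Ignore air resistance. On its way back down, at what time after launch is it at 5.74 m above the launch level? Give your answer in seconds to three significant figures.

5.28 s

Horizontal component vₓ = 51.90 cos 31.3° = 44.35 m/s; vertical v_y0 = 51.90 sin 31.3° = 26.96 m/s.
Height y(t) = 26.96 t − 4.905 t² = 5.74 gives 4.905 t² − 26.96 t + 5.74 = 0.
Quadratic formula: t = (26.96 ± √614.39) / 9.81 = (26.96 ± 24.79) / 9.81 → t = 0.2218 s or 5.275 s.
The descending-branch root is 5.275 s.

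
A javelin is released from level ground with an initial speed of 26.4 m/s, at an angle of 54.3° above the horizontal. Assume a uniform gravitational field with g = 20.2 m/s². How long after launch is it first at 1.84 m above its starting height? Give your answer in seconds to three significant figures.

Components: vₓ = 26.40 cos 54.3° = 15.41 m/s, v_y0 = 26.40 sin 54.3° = 21.44 m/s.
Height y(t) = 21.44 t − 10.10 t² = 1.84 gives 10.10 t² − 21.44 t + 1.84 = 0.
Quadratic formula: t = (21.44 ± √385.29) / 20.2 = (21.44 ± 19.63) / 20.2 → t = 0.08961 s or 2.033 s.
The first (ascending) time is 0.08961 s.

0.0896 s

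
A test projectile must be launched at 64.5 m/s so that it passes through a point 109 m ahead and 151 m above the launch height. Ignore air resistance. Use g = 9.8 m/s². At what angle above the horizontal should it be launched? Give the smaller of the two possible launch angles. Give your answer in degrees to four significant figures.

Trajectory: y = x tanθ − g x² (1 + tan²θ)/(2v₀²). With x = 109, y = 151, v₀ = 64.5, g = 9.80:
13.99 tan²θ − 109 tanθ + (165.0) = 0.
tanθ = [109 ± √(109² − 4 × 13.99 × (165.0))] / (2 × 13.99) = (109 ± 51.44) / 27.99, giving tanθ = 2.057 or 5.732.
θ = 64.07° or 80.10°; the smaller is 64.07°.

64.07°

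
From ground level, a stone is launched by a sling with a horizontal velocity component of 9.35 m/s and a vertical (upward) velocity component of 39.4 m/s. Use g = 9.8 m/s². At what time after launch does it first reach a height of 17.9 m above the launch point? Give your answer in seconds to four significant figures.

0.4834 s

Height y(t) = 39.40 t − 4.900 t² = 17.9 gives 4.900 t² − 39.40 t + 17.9 = 0.
Quadratic formula: t = (39.40 ± √1201.5) / 9.80 = (39.40 ± 34.66) / 9.80 → t = 0.4834 s or 7.557 s.
The first (ascending) time is 0.4834 s.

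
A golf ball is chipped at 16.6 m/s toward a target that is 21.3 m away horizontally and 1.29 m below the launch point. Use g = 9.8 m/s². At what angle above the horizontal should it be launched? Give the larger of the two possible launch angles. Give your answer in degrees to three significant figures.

Trajectory: y = x tanθ − g x² (1 + tan²θ)/(2v₀²). With x = 21.3, y = −1.29, v₀ = 16.6, g = 9.80:
8.068 tan²θ − 21.3 tanθ + (6.778) = 0.
tanθ = [21.3 ± √(21.3² − 4 × 8.068 × (6.778))] / (2 × 8.068) = (21.3 ± 15.33) / 16.14, giving tanθ = 0.3701 or 2.270.
θ = 20.31° or 66.23°; the larger is 66.23°.

66.2°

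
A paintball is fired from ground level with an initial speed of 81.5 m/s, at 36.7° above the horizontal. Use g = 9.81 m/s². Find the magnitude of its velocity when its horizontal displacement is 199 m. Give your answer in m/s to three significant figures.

Resolve: vₓ = 81.50 cos 36.7° = 65.34 m/s and v_y0 = 81.50 sin 36.7° = 48.71 m/s.
x = vₓ t ⇒ t = 199/65.34 = 3.045 s.
Vertical velocity there: v_y = v_y0 − g t = 48.71 − 9.81 × 3.045 = 18.83 m/s.
Speed: √(vₓ² + v_y²) = √(65.34² + 18.83²) = 68.00 m/s.

68.0 m/s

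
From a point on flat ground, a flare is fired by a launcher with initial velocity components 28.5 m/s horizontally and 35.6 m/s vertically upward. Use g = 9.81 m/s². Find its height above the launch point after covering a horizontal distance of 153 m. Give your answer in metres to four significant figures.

49.75 m

Time to reach x = 153 m: t = x/vₓ = 153/28.50 = 5.368 s.
Height: y = v_y0 t − ½ g t² = 35.60 × 5.368 − 4.905 × 5.368² = 191.1 − 141.4 = 49.75 m.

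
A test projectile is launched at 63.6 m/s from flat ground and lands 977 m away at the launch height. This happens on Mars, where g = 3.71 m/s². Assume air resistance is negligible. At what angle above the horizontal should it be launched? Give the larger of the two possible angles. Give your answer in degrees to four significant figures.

Level-ground range R = v₀² sin(2θ)/g ⇒ sin(2θ) = gR/v₀² = 3.71 × 977 / 63.6² = 0.8961.
2θ = 63.65° or 180° − 63.65° = 116.4°, so θ = 31.82° or 58.18°.
The larger angle is 58.18°.

58.18°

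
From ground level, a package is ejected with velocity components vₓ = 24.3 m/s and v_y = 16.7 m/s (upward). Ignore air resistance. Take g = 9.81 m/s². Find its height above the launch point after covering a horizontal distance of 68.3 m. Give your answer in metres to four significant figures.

Time to reach x = 68.3 m: t = x/vₓ = 68.3/24.30 = 2.811 s.
Height: y = v_y0 t − ½ g t² = 16.70 × 2.811 − 4.905 × 2.811² = 46.94 − 38.75 = 8.189 m.

8.189 m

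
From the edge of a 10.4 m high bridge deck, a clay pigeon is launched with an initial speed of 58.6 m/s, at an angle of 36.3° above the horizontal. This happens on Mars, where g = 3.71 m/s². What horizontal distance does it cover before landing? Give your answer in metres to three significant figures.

897 m

Resolve: vₓ = 58.60 cos 36.3° = 47.23 m/s and v_y0 = 58.60 sin 36.3° = 34.69 m/s.
The projectile lands when y = 10.4 + (34.69) t − ½·3.71·t² = 0. Positive root: t = (34.69 + √(34.69² + 2·3.71·10.4)) / 3.71 = (34.69 + 35.79) / 3.71 = 19.00 s.
Horizontal distance: R = vₓ t = 47.23 × 19.00 = 897.2 m.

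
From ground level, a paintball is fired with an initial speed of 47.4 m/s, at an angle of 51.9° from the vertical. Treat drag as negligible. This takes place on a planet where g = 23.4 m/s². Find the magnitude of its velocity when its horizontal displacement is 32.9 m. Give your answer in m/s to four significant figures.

38.28 m/s

Components: vₓ = 47.40 sin 51.9° = 37.30 m/s, v_y0 = 47.40 cos 51.9° = 29.25 m/s.
Time to reach x = 32.9 m: t = x/vₓ = 32.9/37.30 = 0.8820 s.
Vertical velocity there: v_y = v_y0 − g t = 29.25 − 23.4 × 0.8820 = 8.608 m/s.
Speed: √(vₓ² + v_y²) = √(37.30² + 8.608²) = 38.28 m/s.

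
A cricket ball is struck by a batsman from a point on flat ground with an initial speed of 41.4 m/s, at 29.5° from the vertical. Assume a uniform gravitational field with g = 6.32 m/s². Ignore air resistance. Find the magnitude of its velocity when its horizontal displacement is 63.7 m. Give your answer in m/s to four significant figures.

26.09 m/s

vₓ = 41.40 sin 29.5° = 20.39 m/s; v_y0 = 41.40 cos 29.5° = 36.03 m/s.
At x = 63.7 m, t = x/vₓ = 63.7/20.39 = 3.125 s.
Vertical velocity there: v_y = v_y0 − g t = 36.03 − 6.32 × 3.125 = 16.28 m/s.
Speed: √(vₓ² + v_y²) = √(20.39² + 16.28²) = 26.09 m/s.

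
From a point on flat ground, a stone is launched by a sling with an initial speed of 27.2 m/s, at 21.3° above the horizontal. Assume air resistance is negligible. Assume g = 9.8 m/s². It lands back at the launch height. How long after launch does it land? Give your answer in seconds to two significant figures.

Horizontal component vₓ = 27.20 cos 21.3° = 25.34 m/s; vertical v_y0 = 27.20 sin 21.3° = 9.880 m/s.
Time of flight on level ground: T = 2 v_y0 / g = 2 × 9.880 / 9.80 = 2.016 s.

2.0 s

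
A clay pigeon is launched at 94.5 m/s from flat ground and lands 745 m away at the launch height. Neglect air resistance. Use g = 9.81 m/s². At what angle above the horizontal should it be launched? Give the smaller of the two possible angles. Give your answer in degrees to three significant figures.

Level-ground range R = v₀² sin(2θ)/g ⇒ sin(2θ) = gR/v₀² = 9.81 × 745 / 94.5² = 0.8184.
2θ = 54.92° or 180° − 54.92° = 125.1°, so θ = 27.46° or 62.54°.
The smaller angle is 27.46°.

27.5°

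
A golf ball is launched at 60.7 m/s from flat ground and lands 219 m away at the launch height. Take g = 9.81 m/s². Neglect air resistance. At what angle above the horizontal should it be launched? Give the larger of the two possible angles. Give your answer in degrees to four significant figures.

72.17°

R = v₀² sin 2θ / g gives sin 2θ = gR/v₀² = 9.81·219/60.7² = 0.5831.
2θ = 35.67° or 180° − 35.67° = 144.3°, so θ = 17.83° or 72.17°.
The larger angle is 72.17°.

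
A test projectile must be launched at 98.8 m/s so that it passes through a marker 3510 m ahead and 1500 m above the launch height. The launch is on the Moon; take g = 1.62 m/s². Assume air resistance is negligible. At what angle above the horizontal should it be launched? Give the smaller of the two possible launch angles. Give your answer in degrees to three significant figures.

45.7°

Trajectory: y = x tanθ − g x² (1 + tan²θ)/(2v₀²). With x = 3510, y = 1500, v₀ = 98.8, g = 1.62:
1022 tan²θ − 3510 tanθ + (2522) = 0.
tanθ = [3510 ± √(3510² − 4 × 1022 × (2522))] / (2 × 1022) = (3510 ± 1416) / 2045, giving tanθ = 1.024 or 2.409.
θ = 45.68° or 67.46°; the smaller is 45.68°.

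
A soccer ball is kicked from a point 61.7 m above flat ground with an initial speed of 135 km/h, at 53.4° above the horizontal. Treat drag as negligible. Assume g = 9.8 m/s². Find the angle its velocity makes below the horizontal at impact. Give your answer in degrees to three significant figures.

64.1°

Convert: 135 km/h = 135/3.6 = 37.50 m/s.
Components: vₓ = 37.50 cos 53.4° = 22.36 m/s, v_y0 = 37.50 sin 53.4° = 30.11 m/s.
Vertical motion (up positive, ground at y = 0): 4.900 t² − (30.11) t − 61.7 = 0, so t = (30.11 + √(30.11² + 2·9.80·61.7)) / 9.80 = (30.11 + 46.00) / 9.80 = 7.766 s.
At impact: v_y = v_y0 − g t = −46.00 m/s; vₓ = 22.36 m/s.
Angle below horizontal: arctan(|v_y|/vₓ) = arctan(46.00/22.36) = 64.08°.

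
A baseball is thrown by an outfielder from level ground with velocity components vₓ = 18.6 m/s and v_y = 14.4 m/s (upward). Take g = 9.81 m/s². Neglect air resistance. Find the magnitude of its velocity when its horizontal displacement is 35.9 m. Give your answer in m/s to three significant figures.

19.1 m/s

x = vₓ t ⇒ t = 35.9/18.60 = 1.930 s.
Vertical velocity there: v_y = v_y0 − g t = 14.40 − 9.81 × 1.930 = −4.534 m/s.
Speed: √(vₓ² + v_y²) = √(18.60² + 4.534²) = 19.14 m/s.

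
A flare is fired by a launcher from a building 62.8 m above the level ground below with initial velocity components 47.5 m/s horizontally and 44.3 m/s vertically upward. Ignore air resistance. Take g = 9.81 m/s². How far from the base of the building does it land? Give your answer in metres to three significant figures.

488 m

Vertical motion (up positive, ground at y = 0): 4.905 t² − (44.30) t − 62.8 = 0, so t = (44.30 + √(44.30² + 2·9.81·62.8)) / 9.81 = (44.30 + 56.52) / 9.81 = 10.28 s.
Horizontal distance: R = vₓ t = 47.50 × 10.28 = 488.2 m.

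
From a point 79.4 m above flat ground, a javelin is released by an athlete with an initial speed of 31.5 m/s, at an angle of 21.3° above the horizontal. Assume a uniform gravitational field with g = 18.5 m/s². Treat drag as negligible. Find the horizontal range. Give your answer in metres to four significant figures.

106.0 m

vₓ = 31.50 cos 21.3° = 29.35 m/s; v_y0 = 31.50 sin 21.3° = 11.44 m/s.
The projectile lands when y = 79.4 + (11.44) t − ½·18.5·t² = 0. Positive root: t = (11.44 + √(11.44² + 2·18.5·79.4)) / 18.5 = (11.44 + 55.40) / 18.5 = 3.613 s.
Horizontal distance: R = vₓ t = 29.35 × 3.613 = 106.0 m.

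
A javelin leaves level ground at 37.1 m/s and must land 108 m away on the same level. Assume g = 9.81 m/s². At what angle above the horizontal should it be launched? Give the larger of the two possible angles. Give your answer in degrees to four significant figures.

From R = (v₀²/g) sin 2θ: sin 2θ = 9.81 × 108 / 1376.4 = 0.7697.
2θ = 50.33° or 180° − 50.33° = 129.7°, so θ = 25.17° or 64.83°.
The larger angle is 64.83°.

64.83°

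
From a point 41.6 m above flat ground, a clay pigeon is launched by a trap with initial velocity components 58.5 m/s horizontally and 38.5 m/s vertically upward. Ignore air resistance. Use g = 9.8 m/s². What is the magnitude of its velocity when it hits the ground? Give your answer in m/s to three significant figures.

The projectile lands when y = 41.6 + (38.50) t − ½·9.80·t² = 0. Positive root: t = (38.50 + √(38.50² + 2·9.80·41.6)) / 9.80 = (38.50 + 47.93) / 9.80 = 8.820 s.
Vertical velocity at impact: v_y = v_y0 − g t = 38.50 − 9.80 × 8.820 = −47.93 m/s.
Speed: |v| = √(vₓ² + v_y²) = √(58.50² + 47.93²) = 75.63 m/s.

75.6 m/s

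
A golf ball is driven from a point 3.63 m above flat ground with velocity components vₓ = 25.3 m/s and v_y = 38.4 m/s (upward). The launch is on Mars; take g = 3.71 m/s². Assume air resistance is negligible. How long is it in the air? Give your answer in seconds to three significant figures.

20.8 s

With up positive and y = 0 at the ground: y(t) = 3.63 + (38.40) t − 1.855 t². Setting y = 0 and taking the positive root: t = [38.40 + √(38.40² + 2·3.71·3.63)] / 3.71 = (38.40 + 38.75) / 3.71 = 20.79 s.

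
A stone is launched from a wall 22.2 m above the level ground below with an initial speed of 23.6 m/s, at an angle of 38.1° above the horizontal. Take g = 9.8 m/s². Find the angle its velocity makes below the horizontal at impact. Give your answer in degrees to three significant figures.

53.9°

Horizontal component vₓ = 23.60 cos 38.1° = 18.57 m/s; vertical v_y0 = 23.60 sin 38.1° = 14.56 m/s.
With up positive and y = 0 at the ground: y(t) = 22.2 + (14.56) t − 4.900 t². Setting y = 0 and taking the positive root: t = [14.56 + √(14.56² + 2·9.80·22.2)] / 9.80 = (14.56 + 25.44) / 9.80 = 4.082 s.
At impact: v_y = v_y0 − g t = −25.44 m/s; vₓ = 18.57 m/s.
Angle below horizontal: arctan(|v_y|/vₓ) = arctan(25.44/18.57) = 53.87°.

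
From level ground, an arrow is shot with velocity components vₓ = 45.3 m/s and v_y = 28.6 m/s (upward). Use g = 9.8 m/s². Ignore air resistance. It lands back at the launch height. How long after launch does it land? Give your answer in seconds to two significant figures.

Landing at launch height ⇒ T = 2 v_y0 / g = 2 × 28.60 / 9.80 = 5.837 s.

5.8 s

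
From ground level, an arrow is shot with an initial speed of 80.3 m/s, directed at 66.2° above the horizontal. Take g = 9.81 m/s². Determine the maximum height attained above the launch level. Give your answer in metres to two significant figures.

280 m

Horizontal component vₓ = 80.30 cos 66.2° = 32.40 m/s; vertical v_y0 = 80.30 sin 66.2° = 73.47 m/s.
At the apex v_y = 0, so H = v_y0²/(2g) = 73.47²/19.62 = 275.1 m.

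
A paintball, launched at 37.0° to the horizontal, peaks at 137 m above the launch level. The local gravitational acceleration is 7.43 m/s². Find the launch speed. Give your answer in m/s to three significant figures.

At the peak v_y = 0, so v_y0 = √(2gH) = √(2 × 7.43 × 137) = 45.12 m/s.
v_y0 = v₀ sin θ ⇒ v₀ = 45.12 / sin 37.0° = 74.97 m/s.

75.0 m/s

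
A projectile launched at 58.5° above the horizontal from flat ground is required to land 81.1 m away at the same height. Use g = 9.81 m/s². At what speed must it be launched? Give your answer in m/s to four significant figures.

Level-ground range: R = v₀² sin(2θ)/g, so v₀ = √(gR / sin 2θ).
v₀ = √(9.81 × 81.1 / sin 117.0°) = √(795.6 / 0.8910) = √892.91 = 29.88 m/s.

29.88 m/s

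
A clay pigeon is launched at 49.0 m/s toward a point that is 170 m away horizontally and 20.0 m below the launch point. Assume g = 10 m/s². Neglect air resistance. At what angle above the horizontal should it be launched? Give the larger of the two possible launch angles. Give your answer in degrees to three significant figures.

68.7°

Trajectory: y = x tanθ − g x² (1 + tan²θ)/(2v₀²). With x = 170, y = −20.0, v₀ = 49.0, g = 10.0:
60.18 tan²θ − 170 tanθ + (40.18) = 0.
tanθ = [170 ± √(170² − 4 × 60.18 × (40.18))] / (2 × 60.18) = (170 ± 138.7) / 120.4, giving tanθ = 0.2604 or 2.564.
θ = 14.59° or 68.70°; the larger is 68.70°.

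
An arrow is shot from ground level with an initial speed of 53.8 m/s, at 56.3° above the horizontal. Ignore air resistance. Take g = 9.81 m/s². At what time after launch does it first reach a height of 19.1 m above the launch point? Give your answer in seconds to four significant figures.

Components: vₓ = 53.80 cos 56.3° = 29.85 m/s, v_y0 = 53.80 sin 56.3° = 44.76 m/s.
Height y(t) = 44.76 t − 4.905 t² = 19.1 gives 4.905 t² − 44.76 t + 19.1 = 0.
Quadratic formula: t = (44.76 ± √1628.6) / 9.81 = (44.76 ± 40.36) / 9.81 → t = 0.4488 s or 8.676 s.
The first (ascending) time is 0.4488 s.

0.4488 s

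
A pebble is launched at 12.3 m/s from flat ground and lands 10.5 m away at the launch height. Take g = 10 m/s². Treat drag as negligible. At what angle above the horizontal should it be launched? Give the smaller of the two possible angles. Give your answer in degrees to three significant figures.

From R = (v₀²/g) sin 2θ: sin 2θ = 10.0 × 10.5 / 151.29 = 0.6940.
2θ = 43.95° or 180° − 43.95° = 136.0°, so θ = 21.98° or 68.02°.
The smaller angle is 21.98°.

22.0°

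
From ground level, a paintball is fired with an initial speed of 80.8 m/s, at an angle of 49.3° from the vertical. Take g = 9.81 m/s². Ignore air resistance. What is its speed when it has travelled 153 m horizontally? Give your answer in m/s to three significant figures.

Resolve: vₓ = 80.80 sin 49.3° = 61.26 m/s and v_y0 = 80.80 cos 49.3° = 52.69 m/s.
At x = 153 m, t = x/vₓ = 153/61.26 = 2.498 s.
Vertical velocity there: v_y = v_y0 − g t = 52.69 − 9.81 × 2.498 = 28.19 m/s.
Speed: √(vₓ² + v_y²) = √(61.26² + 28.19²) = 67.43 m/s.

67.4 m/s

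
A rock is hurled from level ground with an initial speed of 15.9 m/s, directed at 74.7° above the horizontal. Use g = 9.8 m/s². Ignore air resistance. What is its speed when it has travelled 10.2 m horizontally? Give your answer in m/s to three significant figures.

vₓ = 15.90 cos 74.7° = 4.196 m/s; v_y0 = 15.90 sin 74.7° = 15.34 m/s.
Time to reach x = 10.2 m: t = x/vₓ = 10.2/4.196 = 2.431 s.
Vertical velocity there: v_y = v_y0 − g t = 15.34 − 9.80 × 2.431 = −8.489 m/s.
Speed: √(vₓ² + v_y²) = √(4.196² + 8.489²) = 9.469 m/s.

9.47 m/s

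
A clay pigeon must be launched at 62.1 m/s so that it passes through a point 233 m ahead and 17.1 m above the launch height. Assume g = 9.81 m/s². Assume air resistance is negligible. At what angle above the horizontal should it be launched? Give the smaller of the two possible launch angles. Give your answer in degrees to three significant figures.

22.9°

Trajectory: y = x tanθ − g x² (1 + tan²θ)/(2v₀²). With x = 233, y = 17.1, v₀ = 62.1, g = 9.81:
69.05 tan²θ − 233 tanθ + (86.15) = 0.
tanθ = [233 ± √(233² − 4 × 69.05 × (86.15))] / (2 × 69.05) = (233 ± 174.6) / 138.1, giving tanθ = 0.4227 or 2.952.
θ = 22.91° or 71.28°; the smaller is 22.91°.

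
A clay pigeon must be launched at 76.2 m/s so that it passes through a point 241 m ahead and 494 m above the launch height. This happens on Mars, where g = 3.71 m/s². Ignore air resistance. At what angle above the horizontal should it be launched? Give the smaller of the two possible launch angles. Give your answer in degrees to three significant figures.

69.5°

Trajectory: y = x tanθ − g x² (1 + tan²θ)/(2v₀²). With x = 241, y = 494, v₀ = 76.2, g = 3.71:
18.56 tan²θ − 241 tanθ + (512.6) = 0.
tanθ = [241 ± √(241² − 4 × 18.56 × (512.6))] / (2 × 18.56) = (241 ± 141.6) / 37.11, giving tanθ = 2.680 or 10.31.
θ = 69.54° or 84.46°; the smaller is 69.54°.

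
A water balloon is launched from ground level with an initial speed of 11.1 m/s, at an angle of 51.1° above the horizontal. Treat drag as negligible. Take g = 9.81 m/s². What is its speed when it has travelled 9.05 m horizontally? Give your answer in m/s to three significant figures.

Resolve: vₓ = 11.10 cos 51.1° = 6.970 m/s and v_y0 = 11.10 sin 51.1° = 8.638 m/s.
At x = 9.05 m, t = x/vₓ = 9.05/6.970 = 1.298 s.
Vertical velocity there: v_y = v_y0 − g t = 8.638 − 9.81 × 1.298 = −4.098 m/s.
Speed: √(vₓ² + v_y²) = √(6.970² + 4.098²) = 8.086 m/s.

8.09 m/s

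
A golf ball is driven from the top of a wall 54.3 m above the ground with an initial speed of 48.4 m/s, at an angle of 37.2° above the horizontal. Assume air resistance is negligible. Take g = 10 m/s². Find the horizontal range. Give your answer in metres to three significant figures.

283 m

vₓ = 48.40 cos 37.2° = 38.55 m/s; v_y0 = 48.40 sin 37.2° = 29.26 m/s.
With up positive and y = 0 at the ground: y(t) = 54.3 + (29.26) t − 5.000 t². Setting y = 0 and taking the positive root: t = [29.26 + √(29.26² + 2·10.0·54.3)] / 10.0 = (29.26 + 44.07) / 10.0 = 7.333 s.
Horizontal distance: R = vₓ t = 38.55 × 7.333 = 282.7 m.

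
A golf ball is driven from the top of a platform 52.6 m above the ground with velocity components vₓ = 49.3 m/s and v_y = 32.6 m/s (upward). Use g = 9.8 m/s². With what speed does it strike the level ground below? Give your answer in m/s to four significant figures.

67.26 m/s

Vertical motion (up positive, ground at y = 0): 4.900 t² − (32.60) t − 52.6 = 0, so t = (32.60 + √(32.60² + 2·9.80·52.6)) / 9.80 = (32.60 + 45.76) / 9.80 = 7.996 s.
Vertical velocity at impact: v_y = v_y0 − g t = 32.60 − 9.80 × 7.996 = −45.76 m/s.
Speed: |v| = √(vₓ² + v_y²) = √(49.30² + 45.76²) = 67.26 m/s.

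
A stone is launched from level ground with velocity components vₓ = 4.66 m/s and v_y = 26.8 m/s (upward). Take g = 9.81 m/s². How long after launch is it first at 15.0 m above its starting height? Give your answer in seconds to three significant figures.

Set y = v_y0 t − ½ g t² = 15.0: 4.905 t² − 26.80 t + 15.0 = 0.
Quadratic formula: t = (26.80 ± √423.94) / 9.81 = (26.80 ± 20.59) / 9.81 → t = 0.6330 s or 4.831 s.
The first (ascending) time is 0.6330 s.

0.633 s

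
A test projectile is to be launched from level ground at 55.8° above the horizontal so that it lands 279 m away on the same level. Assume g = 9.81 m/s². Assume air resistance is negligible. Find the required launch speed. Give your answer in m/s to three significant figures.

54.3 m/s

Level-ground range: R = v₀² sin(2θ)/g, so v₀ = √(gR / sin 2θ).
v₀ = √(9.81 × 279 / sin 111.6°) = √(2737 / 0.9298) = √2943.7 = 54.26 m/s.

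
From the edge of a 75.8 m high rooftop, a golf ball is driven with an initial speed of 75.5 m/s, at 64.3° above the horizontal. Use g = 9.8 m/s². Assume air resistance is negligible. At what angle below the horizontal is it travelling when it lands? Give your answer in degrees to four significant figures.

Horizontal component vₓ = 75.50 cos 64.3° = 32.74 m/s; vertical v_y0 = 75.50 sin 64.3° = 68.03 m/s.
With up positive and y = 0 at the ground: y(t) = 75.8 + (68.03) t − 4.900 t². Setting y = 0 and taking the positive root: t = [68.03 + √(68.03² + 2·9.80·75.8)] / 9.80 = (68.03 + 78.19) / 9.80 = 14.92 s.
At impact: v_y = v_y0 − g t = −78.19 m/s; vₓ = 32.74 m/s.
Angle below horizontal: arctan(|v_y|/vₓ) = arctan(78.19/32.74) = 67.28°.

67.28°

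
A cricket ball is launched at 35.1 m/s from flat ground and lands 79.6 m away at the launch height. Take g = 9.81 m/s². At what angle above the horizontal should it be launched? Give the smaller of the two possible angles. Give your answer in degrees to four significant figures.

R = v₀² sin 2θ / g gives sin 2θ = gR/v₀² = 9.81·79.6/35.1² = 0.6338.
2θ = 39.33° or 180° − 39.33° = 140.7°, so θ = 19.67° or 70.33°.
The smaller angle is 19.67°.

19.67°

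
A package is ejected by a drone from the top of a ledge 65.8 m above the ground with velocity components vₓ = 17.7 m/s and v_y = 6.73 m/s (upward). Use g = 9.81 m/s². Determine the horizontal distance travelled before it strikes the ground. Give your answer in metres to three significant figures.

The projectile lands when y = 65.8 + (6.730) t − ½·9.81·t² = 0. Positive root: t = (6.730 + √(6.730² + 2·9.81·65.8)) / 9.81 = (6.730 + 36.56) / 9.81 = 4.412 s.
Horizontal distance: R = vₓ t = 17.70 × 4.412 = 78.10 m.

78.1 m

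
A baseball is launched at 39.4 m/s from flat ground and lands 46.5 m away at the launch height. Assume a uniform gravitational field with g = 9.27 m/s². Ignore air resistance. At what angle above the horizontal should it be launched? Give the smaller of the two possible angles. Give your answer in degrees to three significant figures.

R = v₀² sin 2θ / g gives sin 2θ = gR/v₀² = 9.27·46.5/39.4² = 0.2777.
2θ = 16.12° or 180° − 16.12° = 163.9°, so θ = 8.061° or 81.94°.
The smaller angle is 8.061°.

8.06°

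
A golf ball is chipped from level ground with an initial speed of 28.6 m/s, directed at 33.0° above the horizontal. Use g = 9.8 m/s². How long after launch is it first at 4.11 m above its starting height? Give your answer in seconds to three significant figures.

vₓ = 28.60 cos 33.0° = 23.99 m/s; v_y0 = 28.60 sin 33.0° = 15.58 m/s.
Set y = v_y0 t − ½ g t² = 4.11: 4.900 t² − 15.58 t + 4.11 = 0.
t = [15.58 ± √(15.58² − 2·9.80·4.11)] / 9.80 = (15.58 ± 12.73) / 9.80, so t = 0.2904 s or t = 2.889 s.
The first (ascending) time is 0.2904 s.

0.290 s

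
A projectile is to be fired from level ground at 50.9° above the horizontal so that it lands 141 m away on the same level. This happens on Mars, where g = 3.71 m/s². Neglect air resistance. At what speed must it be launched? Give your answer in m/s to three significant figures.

Level-ground range: R = v₀² sin(2θ)/g, so v₀ = √(gR / sin 2θ).
v₀ = √(3.71 × 141 / sin 101.8°) = √(523.1 / 0.9789) = √534.40 = 23.12 m/s.

23.1 m/s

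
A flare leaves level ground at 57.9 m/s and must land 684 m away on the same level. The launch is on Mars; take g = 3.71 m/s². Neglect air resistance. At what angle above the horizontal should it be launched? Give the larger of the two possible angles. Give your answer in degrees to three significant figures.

65.4°

Level-ground range R = v₀² sin(2θ)/g ⇒ sin(2θ) = gR/v₀² = 3.71 × 684 / 57.9² = 0.7570.
2θ = 49.20° or 180° − 49.20° = 130.8°, so θ = 24.60° or 65.40°.
The larger angle is 65.40°.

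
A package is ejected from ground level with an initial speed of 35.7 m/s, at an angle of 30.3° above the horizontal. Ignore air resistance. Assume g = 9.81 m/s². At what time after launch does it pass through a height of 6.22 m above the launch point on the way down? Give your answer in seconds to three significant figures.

Horizontal component vₓ = 35.70 cos 30.3° = 30.82 m/s; vertical v_y0 = 35.70 sin 30.3° = 18.01 m/s.
Require v_y0 t − ½ g t² = 6.22, i.e. 4.905 t² − 18.01 t + 6.22 = 0.
t = [18.01 ± √(18.01² − 2·9.81·6.22)] / 9.81 = (18.01 ± 14.23) / 9.81, so t = 0.3859 s or t = 3.286 s.
The descending-branch root is 3.286 s.

3.29 s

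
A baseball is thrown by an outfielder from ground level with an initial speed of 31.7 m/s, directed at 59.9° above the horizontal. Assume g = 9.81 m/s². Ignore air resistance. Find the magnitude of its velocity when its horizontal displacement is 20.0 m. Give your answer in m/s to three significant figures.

21.9 m/s

Components: vₓ = 31.70 cos 59.9° = 15.90 m/s, v_y0 = 31.70 sin 59.9° = 27.43 m/s.
Time to reach x = 20.0 m: t = x/vₓ = 20.0/15.90 = 1.258 s.
Vertical velocity there: v_y = v_y0 − g t = 27.43 − 9.81 × 1.258 = 15.08 m/s.
Speed: √(vₓ² + v_y²) = √(15.90² + 15.08²) = 21.92 m/s.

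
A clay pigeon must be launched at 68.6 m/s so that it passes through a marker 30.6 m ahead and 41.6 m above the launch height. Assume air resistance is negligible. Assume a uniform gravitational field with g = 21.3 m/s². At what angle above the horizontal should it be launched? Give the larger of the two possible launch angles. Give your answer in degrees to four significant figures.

Trajectory: y = x tanθ − g x² (1 + tan²θ)/(2v₀²). With x = 30.6, y = 41.6, v₀ = 68.6, g = 21.3:
2.119 tan²θ − 30.6 tanθ + (43.72) = 0.
tanθ = [30.6 ± √(30.6² − 4 × 2.119 × (43.72))] / (2 × 2.119) = (30.6 ± 23.79) / 4.238, giving tanθ = 1.608 or 12.83.
θ = 58.12° or 85.54°; the larger is 85.54°.

85.54°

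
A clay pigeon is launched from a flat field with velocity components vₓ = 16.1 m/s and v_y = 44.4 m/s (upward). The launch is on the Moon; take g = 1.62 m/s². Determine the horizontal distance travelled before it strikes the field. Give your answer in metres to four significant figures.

Flight time T = 2 v_y0 / g = 54.81 s.
Horizontal distance R = vₓ T = 16.10 × 54.81 = 882.5 m.

882.5 m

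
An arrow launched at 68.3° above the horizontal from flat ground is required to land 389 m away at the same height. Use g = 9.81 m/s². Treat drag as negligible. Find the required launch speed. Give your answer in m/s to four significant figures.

74.53 m/s

On level ground R = v₀² sin 2θ / g ⇒ v₀ = √(gR / sin 2θ).
v₀ = √(9.81 × 389 / sin 136.6°) = √(3816 / 0.6871) = √5554.0 = 74.53 m/s.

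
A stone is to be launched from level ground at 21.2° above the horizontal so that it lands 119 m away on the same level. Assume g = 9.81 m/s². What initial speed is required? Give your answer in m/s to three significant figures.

Level-ground range: R = v₀² sin(2θ)/g, so v₀ = √(gR / sin 2θ).
v₀ = √(9.81 × 119 / sin 42.40°) = √(1167 / 0.6743) = √1731.3 = 41.61 m/s.

41.6 m/s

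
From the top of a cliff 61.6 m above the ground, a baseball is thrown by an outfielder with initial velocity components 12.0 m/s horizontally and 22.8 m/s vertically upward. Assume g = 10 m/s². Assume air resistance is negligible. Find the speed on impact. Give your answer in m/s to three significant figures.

43.5 m/s

The projectile lands when y = 61.6 + (22.80) t − ½·10.0·t² = 0. Positive root: t = (22.80 + √(22.80² + 2·10.0·61.6)) / 10.0 = (22.80 + 41.85) / 10.0 = 6.465 s.
Vertical velocity at impact: v_y = v_y0 − g t = 22.80 − 10.0 × 6.465 = −41.85 m/s.
Speed: |v| = √(vₓ² + v_y²) = √(12.00² + 41.85²) = 43.54 m/s.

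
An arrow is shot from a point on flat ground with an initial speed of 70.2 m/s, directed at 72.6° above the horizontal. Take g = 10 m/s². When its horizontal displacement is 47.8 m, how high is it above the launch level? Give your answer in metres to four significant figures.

Horizontal component vₓ = 70.20 cos 72.6° = 20.99 m/s; vertical v_y0 = 70.20 sin 72.6° = 66.99 m/s.
At x = 47.8 m, t = x/vₓ = 47.8/20.99 = 2.277 s.
Height: y = v_y0 t − ½ g t² = 66.99 × 2.277 − 5.000 × 2.277² = 152.5 − 25.92 = 126.6 m.

126.6 m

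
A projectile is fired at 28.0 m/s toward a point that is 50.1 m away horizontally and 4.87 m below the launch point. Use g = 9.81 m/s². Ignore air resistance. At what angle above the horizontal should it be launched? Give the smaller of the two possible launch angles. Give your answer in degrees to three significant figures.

Trajectory: y = x tanθ − g x² (1 + tan²θ)/(2v₀²). With x = 50.1, y = −4.87, v₀ = 28.0, g = 9.81:
15.70 tan²θ − 50.1 tanθ + (10.83) = 0.
tanθ = [50.1 ± √(50.1² − 4 × 15.70 × (10.83))] / (2 × 15.70) = (50.1 ± 42.77) / 31.41, giving tanθ = 0.2333 or 2.957.
θ = 13.13° or 71.32°; the smaller is 13.13°.

13.1°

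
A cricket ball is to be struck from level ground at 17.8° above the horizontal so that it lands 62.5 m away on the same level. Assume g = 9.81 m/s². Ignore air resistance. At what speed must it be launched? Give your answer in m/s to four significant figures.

On level ground R = v₀² sin 2θ / g ⇒ v₀ = √(gR / sin 2θ).
v₀ = √(9.81 × 62.5 / sin 35.60°) = √(613.1 / 0.5821) = √1053.3 = 32.45 m/s.

32.45 m/s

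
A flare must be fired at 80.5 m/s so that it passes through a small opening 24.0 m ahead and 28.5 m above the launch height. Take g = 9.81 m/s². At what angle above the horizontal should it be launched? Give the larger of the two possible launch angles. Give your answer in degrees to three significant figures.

88.9°

Trajectory: y = x tanθ − g x² (1 + tan²θ)/(2v₀²). With x = 24.0, y = 28.5, v₀ = 80.5, g = 9.81:
0.4360 tan²θ − 24.0 tanθ + (28.94) = 0.
tanθ = [24.0 ± √(24.0² − 4 × 0.4360 × (28.94))] / (2 × 0.4360) = (24.0 ± 22.92) / 0.8720, giving tanθ = 1.233 or 53.81.
θ = 50.96° or 88.94°; the larger is 88.94°.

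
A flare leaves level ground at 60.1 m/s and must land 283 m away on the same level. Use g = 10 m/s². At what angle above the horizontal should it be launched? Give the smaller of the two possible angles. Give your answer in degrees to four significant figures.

From R = (v₀²/g) sin 2θ: sin 2θ = 10.0 × 283 / 3612.0 = 0.7835.
2θ = 51.58° or 180° − 51.58° = 128.4°, so θ = 25.79° or 64.21°.
The smaller angle is 25.79°.

25.79°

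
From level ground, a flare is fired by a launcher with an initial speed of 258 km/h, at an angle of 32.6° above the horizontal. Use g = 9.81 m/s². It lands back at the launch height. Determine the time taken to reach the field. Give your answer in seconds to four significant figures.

7.872 s

Convert: 258 km/h = 258/3.6 = 71.67 m/s.
Components: vₓ = 71.67 cos 32.6° = 60.38 m/s, v_y0 = 71.67 sin 32.6° = 38.61 m/s.
Landing at launch height ⇒ T = 2 v_y0 / g = 2 × 38.61 / 9.81 = 7.872 s.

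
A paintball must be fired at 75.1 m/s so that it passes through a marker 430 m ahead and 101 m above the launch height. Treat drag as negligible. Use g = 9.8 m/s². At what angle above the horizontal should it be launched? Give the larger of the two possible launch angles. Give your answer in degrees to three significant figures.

Trajectory: y = x tanθ − g x² (1 + tan²θ)/(2v₀²). With x = 430, y = 101, v₀ = 75.1, g = 9.80:
160.6 tan²θ − 430 tanθ + (261.6) = 0.
tanθ = [430 ± √(430² − 4 × 160.6 × (261.6))] / (2 × 160.6) = (430 ± 129.5) / 321.3, giving tanθ = 0.9352 or 1.742.
θ = 43.08° or 60.14°; the larger is 60.14°.

60.1°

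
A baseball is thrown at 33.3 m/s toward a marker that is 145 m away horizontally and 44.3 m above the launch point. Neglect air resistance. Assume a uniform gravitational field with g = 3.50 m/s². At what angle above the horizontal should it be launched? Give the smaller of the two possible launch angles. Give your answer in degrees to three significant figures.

Trajectory: y = x tanθ − g x² (1 + tan²θ)/(2v₀²). With x = 145, y = 44.3, v₀ = 33.3, g = 3.50:
33.18 tan²θ − 145 tanθ + (77.48) = 0.
tanθ = [145 ± √(145² − 4 × 33.18 × (77.48))] / (2 × 33.18) = (145 ± 103.6) / 66.36, giving tanθ = 0.6232 or 3.747.
θ = 31.93° or 75.06°; the smaller is 31.93°.

31.9°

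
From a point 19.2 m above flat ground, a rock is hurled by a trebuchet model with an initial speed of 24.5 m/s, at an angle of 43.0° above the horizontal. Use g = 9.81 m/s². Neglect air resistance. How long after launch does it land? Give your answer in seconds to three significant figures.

Components: vₓ = 24.50 cos 43.0° = 17.92 m/s, v_y0 = 24.50 sin 43.0° = 16.71 m/s.
Vertical motion (up positive, ground at y = 0): 4.905 t² − (16.71) t − 19.2 = 0, so t = (16.71 + √(16.71² + 2·9.81·19.2)) / 9.81 = (16.71 + 25.61) / 9.81 = 4.314 s.

4.31 s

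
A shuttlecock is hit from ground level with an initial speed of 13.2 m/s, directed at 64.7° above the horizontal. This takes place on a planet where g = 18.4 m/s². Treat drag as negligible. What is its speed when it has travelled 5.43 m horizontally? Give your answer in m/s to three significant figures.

8.07 m/s

vₓ = 13.20 cos 64.7° = 5.641 m/s; v_y0 = 13.20 sin 64.7° = 11.93 m/s.
Time to reach x = 5.43 m: t = x/vₓ = 5.43/5.641 = 0.9626 s.
Vertical velocity there: v_y = v_y0 − g t = 11.93 − 18.4 × 0.9626 = −5.777 m/s.
Speed: √(vₓ² + v_y²) = √(5.641² + 5.777²) = 8.075 m/s.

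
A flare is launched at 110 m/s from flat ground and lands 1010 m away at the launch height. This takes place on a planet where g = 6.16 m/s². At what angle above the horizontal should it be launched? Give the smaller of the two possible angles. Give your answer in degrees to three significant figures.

R = v₀² sin 2θ / g gives sin 2θ = gR/v₀² = 6.16·1010/110² = 0.5142.
2θ = 30.94° or 180° − 30.94° = 149.1°, so θ = 15.47° or 74.53°.
The smaller angle is 15.47°.

15.5°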